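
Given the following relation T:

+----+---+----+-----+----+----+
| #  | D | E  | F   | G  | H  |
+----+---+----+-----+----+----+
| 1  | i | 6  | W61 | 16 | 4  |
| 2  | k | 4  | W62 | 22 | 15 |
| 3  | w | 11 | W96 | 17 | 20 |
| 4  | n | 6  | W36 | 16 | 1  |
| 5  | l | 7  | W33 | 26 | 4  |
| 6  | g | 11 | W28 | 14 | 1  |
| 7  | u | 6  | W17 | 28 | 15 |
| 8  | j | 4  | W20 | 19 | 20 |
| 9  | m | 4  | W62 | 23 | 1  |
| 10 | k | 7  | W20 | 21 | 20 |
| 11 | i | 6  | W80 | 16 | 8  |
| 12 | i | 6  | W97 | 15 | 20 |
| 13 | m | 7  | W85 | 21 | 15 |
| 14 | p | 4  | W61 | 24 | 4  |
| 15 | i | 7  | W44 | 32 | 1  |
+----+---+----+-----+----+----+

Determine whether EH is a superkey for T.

Yes

All 15 rows have distinct EH values, so EH → (all attributes) holds and EH is a superkey.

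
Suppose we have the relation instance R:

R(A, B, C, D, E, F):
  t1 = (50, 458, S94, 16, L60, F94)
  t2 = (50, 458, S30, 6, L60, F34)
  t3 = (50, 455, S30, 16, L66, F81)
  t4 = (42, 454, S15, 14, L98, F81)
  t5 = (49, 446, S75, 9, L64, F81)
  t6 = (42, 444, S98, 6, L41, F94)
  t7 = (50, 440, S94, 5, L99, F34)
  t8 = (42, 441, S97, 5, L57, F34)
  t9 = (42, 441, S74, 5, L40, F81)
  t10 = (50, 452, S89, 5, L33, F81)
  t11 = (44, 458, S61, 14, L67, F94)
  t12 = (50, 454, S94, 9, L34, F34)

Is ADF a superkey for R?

All 12 rows have distinct ADF values, so ADF → (all attributes) holds and ADF is a superkey.

Yes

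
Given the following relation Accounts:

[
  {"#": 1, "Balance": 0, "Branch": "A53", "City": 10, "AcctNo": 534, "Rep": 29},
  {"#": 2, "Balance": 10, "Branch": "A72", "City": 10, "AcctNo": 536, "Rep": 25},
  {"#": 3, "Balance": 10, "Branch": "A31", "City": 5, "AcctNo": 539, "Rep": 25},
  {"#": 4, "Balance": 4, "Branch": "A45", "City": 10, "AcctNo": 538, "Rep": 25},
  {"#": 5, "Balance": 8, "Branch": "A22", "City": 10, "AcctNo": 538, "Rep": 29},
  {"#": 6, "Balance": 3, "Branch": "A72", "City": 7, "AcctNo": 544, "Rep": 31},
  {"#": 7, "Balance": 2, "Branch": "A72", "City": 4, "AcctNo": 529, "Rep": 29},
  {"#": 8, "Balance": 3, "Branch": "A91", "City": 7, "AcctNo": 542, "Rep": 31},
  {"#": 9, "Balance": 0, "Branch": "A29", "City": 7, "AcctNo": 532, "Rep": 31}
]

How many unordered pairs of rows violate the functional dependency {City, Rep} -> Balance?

(City=10, Rep=29): violating pairs (1,5) — 1 pair.
(City=10, Rep=25): violating pairs (2,4) — 1 pair.
(City=7, Rep=31): violating pairs (6,9), (8,9) — 2 pairs.

4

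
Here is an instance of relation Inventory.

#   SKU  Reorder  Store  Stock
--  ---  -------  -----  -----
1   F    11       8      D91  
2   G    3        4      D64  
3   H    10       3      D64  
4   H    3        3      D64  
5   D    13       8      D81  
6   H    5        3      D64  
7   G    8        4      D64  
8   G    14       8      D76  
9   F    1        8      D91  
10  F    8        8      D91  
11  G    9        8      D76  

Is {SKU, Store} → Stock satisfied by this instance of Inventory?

(SKU=F, Store=8): rows 1, 9, 10 → Stock = D91, D91, D91 ✓
(SKU=G, Store=4): rows 2, 7 → Stock = D64, D64 ✓
(SKU=H, Store=3): rows 3, 4, 6 → Stock = D64, D64, D64 ✓
(SKU=D, Store=8): row 5 → Stock = D81 ✓
(SKU=G, Store=8): rows 8, 11 → Stock = D76, D76 ✓
Every {SKU, Store} value is associated with a single Stock value, so {SKU, Store} → Stock holds.

Yes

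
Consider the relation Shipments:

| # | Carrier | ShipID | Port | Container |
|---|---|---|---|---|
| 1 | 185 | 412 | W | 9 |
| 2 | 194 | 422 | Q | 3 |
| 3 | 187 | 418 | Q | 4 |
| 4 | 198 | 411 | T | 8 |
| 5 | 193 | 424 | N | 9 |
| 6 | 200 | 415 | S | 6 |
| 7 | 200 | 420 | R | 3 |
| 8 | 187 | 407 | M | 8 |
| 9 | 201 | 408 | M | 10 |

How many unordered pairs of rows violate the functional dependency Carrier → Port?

Carrier=187: violating pairs (3,8) — 1 pair.
Carrier=200: violating pairs (6,7) — 1 pair.

2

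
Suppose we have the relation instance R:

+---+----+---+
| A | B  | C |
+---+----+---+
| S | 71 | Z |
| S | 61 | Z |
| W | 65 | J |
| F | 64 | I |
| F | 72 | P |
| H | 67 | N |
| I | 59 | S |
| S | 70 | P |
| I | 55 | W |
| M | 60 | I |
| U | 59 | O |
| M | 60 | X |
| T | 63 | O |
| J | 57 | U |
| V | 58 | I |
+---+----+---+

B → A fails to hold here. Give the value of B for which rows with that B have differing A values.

59

B=71: 1 row → A = S ✓
B=61: 1 row → A = S ✓
B=65: 1 row → A = W ✓
B=64: 1 row → A = F ✓
B=72: 1 row → A = F ✓
B=67: 1 row → A = H ✓
B=59: 2 rows → A takes values {I, U} — violation
B=70: 1 row → A = S ✓
B=55: 1 row → A = I ✓
B=60: 2 rows → A = M, M ✓
B=63: 1 row → A = T ✓
B=57: 1 row → A = J ✓
B=58: 1 row → A = V ✓
The only B value with inconsistent A is B=59.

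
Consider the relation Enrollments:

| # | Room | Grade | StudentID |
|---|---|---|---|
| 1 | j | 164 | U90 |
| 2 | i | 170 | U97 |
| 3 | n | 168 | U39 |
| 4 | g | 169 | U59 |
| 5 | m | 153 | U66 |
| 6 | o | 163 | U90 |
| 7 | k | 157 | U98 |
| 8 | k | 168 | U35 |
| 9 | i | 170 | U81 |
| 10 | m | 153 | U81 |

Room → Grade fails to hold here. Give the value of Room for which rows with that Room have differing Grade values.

k

Room=j: row 1 → Grade = 164 ✓
Room=i: rows 2, 9 → Grade = 170, 170 ✓
Room=n: row 3 → Grade = 168 ✓
Room=g: row 4 → Grade = 169 ✓
Room=m: rows 5, 10 → Grade = 153, 153 ✓
Room=o: row 6 → Grade = 163 ✓
Room=k: rows 7, 8 → Grade takes values {157, 168} — violation
The only Room value with inconsistent Grade is Room=k.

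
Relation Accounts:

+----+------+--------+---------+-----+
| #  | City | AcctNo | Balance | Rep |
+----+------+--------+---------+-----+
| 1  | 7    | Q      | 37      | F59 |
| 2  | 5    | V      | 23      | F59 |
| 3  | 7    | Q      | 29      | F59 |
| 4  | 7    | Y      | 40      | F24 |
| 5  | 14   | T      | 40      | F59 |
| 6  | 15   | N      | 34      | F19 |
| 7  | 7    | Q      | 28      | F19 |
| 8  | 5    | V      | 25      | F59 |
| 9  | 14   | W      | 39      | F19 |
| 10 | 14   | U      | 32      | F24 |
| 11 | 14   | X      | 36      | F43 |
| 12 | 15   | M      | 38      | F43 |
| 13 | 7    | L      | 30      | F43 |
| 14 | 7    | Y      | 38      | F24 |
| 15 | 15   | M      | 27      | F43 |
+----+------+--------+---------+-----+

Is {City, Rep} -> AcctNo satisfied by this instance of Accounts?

Yes

(City=7, Rep=F59): rows 1, 3 → AcctNo = Q, Q ✓
(City=5, Rep=F59): rows 2, 8 → AcctNo = V, V ✓
(City=7, Rep=F24): rows 4, 14 → AcctNo = Y, Y ✓
(City=14, Rep=F59): row 5 → AcctNo = T ✓
(City=15, Rep=F19): row 6 → AcctNo = N ✓
(City=7, Rep=F19): row 7 → AcctNo = Q ✓
(City=14, Rep=F19): row 9 → AcctNo = W ✓
(City=14, Rep=F24): row 10 → AcctNo = U ✓
(City=14, Rep=F43): row 11 → AcctNo = X ✓
(City=15, Rep=F43): rows 12, 15 → AcctNo = M, M ✓
(City=7, Rep=F43): row 13 → AcctNo = L ✓
Every {City, Rep} value is associated with a single AcctNo value, so {City, Rep} -> AcctNo holds.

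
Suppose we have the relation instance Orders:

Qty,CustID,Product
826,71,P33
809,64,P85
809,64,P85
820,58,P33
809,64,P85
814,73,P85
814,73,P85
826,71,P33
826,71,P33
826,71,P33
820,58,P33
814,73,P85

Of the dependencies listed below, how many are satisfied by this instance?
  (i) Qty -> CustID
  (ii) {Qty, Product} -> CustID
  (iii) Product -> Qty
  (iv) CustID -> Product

3

(i) Qty -> CustID: every LHS value maps to a single RHS value — holds.
(ii) {Qty, Product} -> CustID: every LHS value maps to a single RHS value — holds.
(iii) Product -> Qty: Product=P33: 6 rows → Qty takes values {826, 820} — violation; Product=P85: 6 rows → Qty takes values {809, 814} — violation — fails.
(iv) CustID -> Product: every LHS value maps to a single RHS value — holds.
3 of the 4 dependencies hold.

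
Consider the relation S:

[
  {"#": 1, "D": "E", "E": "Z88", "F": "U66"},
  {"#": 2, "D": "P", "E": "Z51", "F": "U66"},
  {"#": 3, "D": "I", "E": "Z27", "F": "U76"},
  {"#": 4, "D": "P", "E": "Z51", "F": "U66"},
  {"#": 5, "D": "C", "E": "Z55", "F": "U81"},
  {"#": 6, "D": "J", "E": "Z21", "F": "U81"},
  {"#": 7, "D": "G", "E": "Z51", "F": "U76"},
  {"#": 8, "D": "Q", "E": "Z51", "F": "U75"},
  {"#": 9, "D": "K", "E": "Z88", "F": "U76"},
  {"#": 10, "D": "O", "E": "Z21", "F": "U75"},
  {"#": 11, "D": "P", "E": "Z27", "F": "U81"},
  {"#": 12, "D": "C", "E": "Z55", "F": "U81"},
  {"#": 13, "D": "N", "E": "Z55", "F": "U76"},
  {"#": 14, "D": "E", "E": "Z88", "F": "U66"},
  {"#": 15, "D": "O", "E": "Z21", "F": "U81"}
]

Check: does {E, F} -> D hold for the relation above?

No

(E=Z88, F=U66): rows 1, 14 → D = E, E ✓
(E=Z51, F=U66): rows 2, 4 → D = P, P ✓
(E=Z27, F=U76): row 3 → D = I ✓
(E=Z55, F=U81): rows 5, 12 → D = C, C ✓
(E=Z21, F=U81): rows 6, 15 → D takes values {J, O} — violation
(E=Z51, F=U76): row 7 → D = G ✓
(E=Z51, F=U75): row 8 → D = Q ✓
(E=Z88, F=U76): row 9 → D = K ✓
(E=Z21, F=U75): row 10 → D = O ✓
(E=Z27, F=U81): row 11 → D = P ✓
(E=Z55, F=U76): row 13 → D = N ✓
Two rows agree on {E, F} but differ on D, so {E, F} -> D does not hold.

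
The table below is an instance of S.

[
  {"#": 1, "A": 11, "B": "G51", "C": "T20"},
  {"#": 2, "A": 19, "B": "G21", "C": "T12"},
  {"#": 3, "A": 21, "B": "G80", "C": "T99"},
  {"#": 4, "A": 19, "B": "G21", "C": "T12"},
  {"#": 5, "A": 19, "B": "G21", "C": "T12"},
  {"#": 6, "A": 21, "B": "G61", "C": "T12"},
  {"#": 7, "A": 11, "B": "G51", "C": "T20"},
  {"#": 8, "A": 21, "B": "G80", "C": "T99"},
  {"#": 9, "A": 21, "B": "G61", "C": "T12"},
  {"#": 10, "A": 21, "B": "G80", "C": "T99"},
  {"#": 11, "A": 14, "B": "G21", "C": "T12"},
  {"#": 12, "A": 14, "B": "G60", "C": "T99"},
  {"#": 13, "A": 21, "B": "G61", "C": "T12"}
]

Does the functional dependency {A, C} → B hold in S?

Yes

(A=11, C=T20): rows 1, 7 → B = G51, G51 ✓
(A=19, C=T12): rows 2, 4, 5 → B = G21, G21, G21 ✓
(A=21, C=T99): rows 3, 8, 10 → B = G80, G80, G80 ✓
(A=21, C=T12): rows 6, 9, 13 → B = G61, G61, G61 ✓
(A=14, C=T12): row 11 → B = G21 ✓
(A=14, C=T99): row 12 → B = G60 ✓
Every {A, C} value is associated with a single B value, so {A, C} → B holds.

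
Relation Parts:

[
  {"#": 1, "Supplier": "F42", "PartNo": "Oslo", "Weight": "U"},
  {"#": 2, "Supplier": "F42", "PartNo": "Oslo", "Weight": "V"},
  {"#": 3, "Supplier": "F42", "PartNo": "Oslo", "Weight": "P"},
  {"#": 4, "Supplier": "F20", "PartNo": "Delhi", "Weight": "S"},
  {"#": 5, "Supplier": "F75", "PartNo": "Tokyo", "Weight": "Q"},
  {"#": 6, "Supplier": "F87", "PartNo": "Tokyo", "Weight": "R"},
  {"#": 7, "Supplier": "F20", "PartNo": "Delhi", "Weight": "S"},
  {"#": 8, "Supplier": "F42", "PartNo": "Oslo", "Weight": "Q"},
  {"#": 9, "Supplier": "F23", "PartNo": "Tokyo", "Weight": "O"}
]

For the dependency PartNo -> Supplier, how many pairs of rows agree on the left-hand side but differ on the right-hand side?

PartNo=Oslo: all 4 rows agree on Supplier — 0 pairs.
PartNo=Delhi: all 2 rows agree on Supplier — 0 pairs.
PartNo=Tokyo: violating pairs (5,6), (5,9), (6,9) — 3 pairs.

3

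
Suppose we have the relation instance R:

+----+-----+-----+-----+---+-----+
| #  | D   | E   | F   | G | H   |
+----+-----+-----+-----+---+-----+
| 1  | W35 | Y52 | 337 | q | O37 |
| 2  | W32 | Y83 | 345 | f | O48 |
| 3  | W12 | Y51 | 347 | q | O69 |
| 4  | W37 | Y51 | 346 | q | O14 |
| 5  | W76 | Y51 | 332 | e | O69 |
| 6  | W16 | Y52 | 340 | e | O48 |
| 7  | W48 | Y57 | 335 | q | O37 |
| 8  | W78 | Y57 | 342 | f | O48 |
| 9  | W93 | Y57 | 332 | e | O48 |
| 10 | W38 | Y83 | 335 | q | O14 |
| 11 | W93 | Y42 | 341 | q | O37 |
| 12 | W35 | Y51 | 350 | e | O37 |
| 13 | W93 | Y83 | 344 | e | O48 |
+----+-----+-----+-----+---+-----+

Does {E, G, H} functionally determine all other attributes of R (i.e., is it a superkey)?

All 13 rows have distinct {E, G, H} values, so {E, G, H} → (all attributes) holds and {E, G, H} is a superkey.

Yes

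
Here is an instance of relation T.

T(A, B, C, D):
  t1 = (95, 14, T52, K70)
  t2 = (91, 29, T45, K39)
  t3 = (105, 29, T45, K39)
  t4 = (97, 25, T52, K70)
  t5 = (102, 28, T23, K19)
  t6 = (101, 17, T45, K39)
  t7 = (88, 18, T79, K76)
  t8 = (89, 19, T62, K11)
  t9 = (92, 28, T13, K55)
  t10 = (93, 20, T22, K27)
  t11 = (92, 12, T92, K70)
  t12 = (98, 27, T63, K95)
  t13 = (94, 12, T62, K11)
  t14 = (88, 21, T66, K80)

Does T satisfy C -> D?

Yes

C=T52: rows 1, 4 → D = K70, K70 ✓
C=T45: rows 2, 3, 6 → D = K39, K39, K39 ✓
C=T23: row 5 → D = K19 ✓
C=T79: row 7 → D = K76 ✓
C=T62: rows 8, 13 → D = K11, K11 ✓
C=T13: row 9 → D = K55 ✓
C=T22: row 10 → D = K27 ✓
C=T92: row 11 → D = K70 ✓
C=T63: row 12 → D = K95 ✓
C=T66: row 14 → D = K80 ✓
Every C value is associated with a single D value, so C -> D holds.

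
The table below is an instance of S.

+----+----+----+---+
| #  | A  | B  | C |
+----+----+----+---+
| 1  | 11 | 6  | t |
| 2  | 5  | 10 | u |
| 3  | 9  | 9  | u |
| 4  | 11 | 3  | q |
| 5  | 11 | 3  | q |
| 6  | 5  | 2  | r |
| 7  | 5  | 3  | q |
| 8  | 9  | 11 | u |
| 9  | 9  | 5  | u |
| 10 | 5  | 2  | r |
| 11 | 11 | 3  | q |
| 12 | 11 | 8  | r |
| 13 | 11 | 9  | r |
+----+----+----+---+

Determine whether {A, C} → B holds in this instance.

(A=11, C=t): row 1 → B = 6 ✓
(A=5, C=u): row 2 → B = 10 ✓
(A=9, C=u): rows 3, 8, 9 → B takes values {9, 11, 5} — violation
(A=11, C=q): rows 4, 5, 11 → B = 3, 3, 3 ✓
(A=5, C=r): rows 6, 10 → B = 2, 2 ✓
(A=5, C=q): row 7 → B = 3 ✓
(A=11, C=r): rows 12, 13 → B takes values {8, 9} — violation
Two rows agree on {A, C} but differ on B, so {A, C} → B does not hold.

No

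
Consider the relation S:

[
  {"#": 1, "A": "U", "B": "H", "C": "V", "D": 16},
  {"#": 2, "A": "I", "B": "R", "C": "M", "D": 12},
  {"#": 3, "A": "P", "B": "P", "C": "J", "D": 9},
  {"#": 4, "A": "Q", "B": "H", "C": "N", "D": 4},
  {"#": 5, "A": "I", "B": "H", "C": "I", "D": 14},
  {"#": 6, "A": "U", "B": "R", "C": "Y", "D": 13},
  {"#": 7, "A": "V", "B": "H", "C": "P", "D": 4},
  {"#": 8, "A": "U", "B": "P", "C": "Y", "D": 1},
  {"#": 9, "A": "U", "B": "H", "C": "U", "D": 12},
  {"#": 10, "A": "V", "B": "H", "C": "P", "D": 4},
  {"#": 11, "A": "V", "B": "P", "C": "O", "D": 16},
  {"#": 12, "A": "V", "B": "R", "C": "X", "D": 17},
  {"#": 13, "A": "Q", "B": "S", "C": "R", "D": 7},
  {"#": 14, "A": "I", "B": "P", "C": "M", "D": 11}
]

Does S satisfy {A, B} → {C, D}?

(A=U, B=H): rows 1, 9 → {C,D} takes values {(V, 16), (U, 12)} — violation
(A=I, B=R): row 2 → {C,D} = (M, 12) ✓
(A=P, B=P): row 3 → {C,D} = (J, 9) ✓
(A=Q, B=H): row 4 → {C,D} = (N, 4) ✓
(A=I, B=H): row 5 → {C,D} = (I, 14) ✓
(A=U, B=R): row 6 → {C,D} = (Y, 13) ✓
(A=V, B=H): rows 7, 10 → {C,D} = (P, 4), (P, 4) ✓
(A=U, B=P): row 8 → {C,D} = (Y, 1) ✓
(A=V, B=P): row 11 → {C,D} = (O, 16) ✓
(A=V, B=R): row 12 → {C,D} = (X, 17) ✓
(A=Q, B=S): row 13 → {C,D} = (R, 7) ✓
(A=I, B=P): row 14 → {C,D} = (M, 11) ✓
Two rows agree on {A, B} but differ on {C, D}, so {A, B} → {C, D} does not hold.

No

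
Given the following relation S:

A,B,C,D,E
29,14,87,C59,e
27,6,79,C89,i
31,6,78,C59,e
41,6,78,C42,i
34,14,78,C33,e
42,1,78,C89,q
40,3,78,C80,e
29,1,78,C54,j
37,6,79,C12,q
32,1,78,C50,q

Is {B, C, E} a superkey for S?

Two distinct rows share (B=1, C=78, E=q), so {B, C, E} does not determine every attribute — not a superkey.

No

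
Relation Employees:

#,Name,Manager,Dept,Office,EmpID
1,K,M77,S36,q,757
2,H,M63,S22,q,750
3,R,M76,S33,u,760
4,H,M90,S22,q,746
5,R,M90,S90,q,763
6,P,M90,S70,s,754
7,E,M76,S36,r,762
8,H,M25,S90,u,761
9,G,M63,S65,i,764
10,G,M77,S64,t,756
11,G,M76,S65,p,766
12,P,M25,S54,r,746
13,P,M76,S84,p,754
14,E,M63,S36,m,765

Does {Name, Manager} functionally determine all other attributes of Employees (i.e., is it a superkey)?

Yes

All 14 rows have distinct {Name, Manager} values, so {Name, Manager} → (all attributes) holds and {Name, Manager} is a superkey.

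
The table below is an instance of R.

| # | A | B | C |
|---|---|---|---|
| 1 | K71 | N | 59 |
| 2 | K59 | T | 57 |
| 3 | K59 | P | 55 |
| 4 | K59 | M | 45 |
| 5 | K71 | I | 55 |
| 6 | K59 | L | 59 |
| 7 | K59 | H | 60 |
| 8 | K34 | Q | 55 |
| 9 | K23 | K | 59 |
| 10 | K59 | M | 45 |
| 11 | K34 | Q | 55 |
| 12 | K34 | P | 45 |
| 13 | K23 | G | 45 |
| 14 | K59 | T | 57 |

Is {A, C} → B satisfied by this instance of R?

Yes

(A=K71, C=59): row 1 → B = N ✓
(A=K59, C=57): rows 2, 14 → B = T, T ✓
(A=K59, C=55): row 3 → B = P ✓
(A=K59, C=45): rows 4, 10 → B = M, M ✓
(A=K71, C=55): row 5 → B = I ✓
(A=K59, C=59): row 6 → B = L ✓
(A=K59, C=60): row 7 → B = H ✓
(A=K34, C=55): rows 8, 11 → B = Q, Q ✓
(A=K23, C=59): row 9 → B = K ✓
(A=K34, C=45): row 12 → B = P ✓
(A=K23, C=45): row 13 → B = G ✓
Every {A, C} value is associated with a single B value, so {A, C} → B holds.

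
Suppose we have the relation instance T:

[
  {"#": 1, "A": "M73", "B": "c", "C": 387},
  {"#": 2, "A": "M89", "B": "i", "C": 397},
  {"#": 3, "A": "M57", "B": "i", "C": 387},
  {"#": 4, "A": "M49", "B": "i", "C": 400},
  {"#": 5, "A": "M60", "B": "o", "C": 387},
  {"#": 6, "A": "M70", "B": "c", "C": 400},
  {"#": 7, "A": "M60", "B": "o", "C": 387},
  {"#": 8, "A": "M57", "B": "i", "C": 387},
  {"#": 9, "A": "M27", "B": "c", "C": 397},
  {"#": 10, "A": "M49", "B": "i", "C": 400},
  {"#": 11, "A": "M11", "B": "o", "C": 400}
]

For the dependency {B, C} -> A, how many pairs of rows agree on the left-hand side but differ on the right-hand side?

0

(B=i, C=387): all 2 rows agree on A — 0 pairs.
(B=i, C=400): all 2 rows agree on A — 0 pairs.
(B=o, C=387): all 2 rows agree on A — 0 pairs.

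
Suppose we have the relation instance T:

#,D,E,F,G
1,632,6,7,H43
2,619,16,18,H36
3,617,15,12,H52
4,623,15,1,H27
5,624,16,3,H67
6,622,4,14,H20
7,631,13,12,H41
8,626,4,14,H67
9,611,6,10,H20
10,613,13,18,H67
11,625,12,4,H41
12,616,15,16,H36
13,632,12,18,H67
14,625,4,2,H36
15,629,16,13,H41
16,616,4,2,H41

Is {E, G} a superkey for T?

All 16 rows have distinct {E, G} values, so {E, G} → (all attributes) holds and {E, G} is a superkey.

Yes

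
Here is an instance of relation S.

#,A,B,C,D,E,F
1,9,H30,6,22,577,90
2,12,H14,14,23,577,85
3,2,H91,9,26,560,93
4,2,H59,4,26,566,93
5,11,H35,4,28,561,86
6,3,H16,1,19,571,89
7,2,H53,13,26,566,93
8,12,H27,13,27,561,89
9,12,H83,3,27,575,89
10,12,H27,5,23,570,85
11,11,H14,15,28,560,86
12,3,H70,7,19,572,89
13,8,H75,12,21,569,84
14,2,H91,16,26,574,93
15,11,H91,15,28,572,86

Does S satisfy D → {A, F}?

Yes

D=22: row 1 → {A,F} = (9, 90) ✓
D=23: rows 2, 10 → {A,F} = (12, 85), (12, 85) ✓
D=26: rows 3, 4, 7, 14 → {A,F} = (2, 93), (2, 93), (2, 93), (2, 93) ✓
D=28: rows 5, 11, 15 → {A,F} = (11, 86), (11, 86), (11, 86) ✓
D=19: rows 6, 12 → {A,F} = (3, 89), (3, 89) ✓
D=27: rows 8, 9 → {A,F} = (12, 89), (12, 89) ✓
D=21: row 13 → {A,F} = (8, 84) ✓
Every D value is associated with a single {A, F} value, so D → {A, F} holds.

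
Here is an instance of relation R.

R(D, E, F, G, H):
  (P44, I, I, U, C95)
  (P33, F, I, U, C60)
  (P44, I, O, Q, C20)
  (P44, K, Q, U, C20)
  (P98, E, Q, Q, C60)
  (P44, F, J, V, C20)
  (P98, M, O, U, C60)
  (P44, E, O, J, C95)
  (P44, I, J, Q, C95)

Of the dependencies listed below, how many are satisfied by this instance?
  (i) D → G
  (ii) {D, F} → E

(i) D → G: D=P44: 6 rows → G takes values {U, Q, V, J} — violation; D=P98: 2 rows → G takes values {Q, U} — violation — fails.
(ii) {D, F} → E: (D=P44, F=O): 2 rows → E takes values {I, E} — violation; (D=P44, F=J): 2 rows → E takes values {F, I} — violation — fails.
None of the 2 dependencies hold.

0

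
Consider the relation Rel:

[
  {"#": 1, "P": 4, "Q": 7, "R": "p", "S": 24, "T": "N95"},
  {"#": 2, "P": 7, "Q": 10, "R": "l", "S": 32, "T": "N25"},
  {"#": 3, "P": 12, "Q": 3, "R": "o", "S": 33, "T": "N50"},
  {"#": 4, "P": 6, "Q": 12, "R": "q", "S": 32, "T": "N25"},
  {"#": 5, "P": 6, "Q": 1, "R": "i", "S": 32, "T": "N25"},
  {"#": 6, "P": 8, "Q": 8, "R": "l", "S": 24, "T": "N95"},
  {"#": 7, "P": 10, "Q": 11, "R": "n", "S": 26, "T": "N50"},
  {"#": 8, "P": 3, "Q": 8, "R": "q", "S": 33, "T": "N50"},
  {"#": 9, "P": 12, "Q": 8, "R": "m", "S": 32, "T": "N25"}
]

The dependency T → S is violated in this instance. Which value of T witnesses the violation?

N50

T=N95: rows 1, 6 → S = 24, 24 ✓
T=N25: rows 2, 4, 5, 9 → S = 32, 32, 32, 32 ✓
T=N50: rows 3, 7, 8 → S takes values {33, 26} — violation
The only T value with inconsistent S is T=N50.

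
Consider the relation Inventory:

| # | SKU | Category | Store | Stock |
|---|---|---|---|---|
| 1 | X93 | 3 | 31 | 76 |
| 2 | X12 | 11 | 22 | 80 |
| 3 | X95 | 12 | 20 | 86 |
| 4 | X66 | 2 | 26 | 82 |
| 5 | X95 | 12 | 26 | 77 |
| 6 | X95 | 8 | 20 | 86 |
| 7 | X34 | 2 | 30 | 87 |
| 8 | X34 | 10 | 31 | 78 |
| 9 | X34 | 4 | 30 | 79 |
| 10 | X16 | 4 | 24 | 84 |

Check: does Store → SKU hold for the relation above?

Store=31: rows 1, 8 → SKU takes values {X93, X34} — violation
Store=22: row 2 → SKU = X12 ✓
Store=20: rows 3, 6 → SKU = X95, X95 ✓
Store=26: rows 4, 5 → SKU takes values {X66, X95} — violation
Store=30: rows 7, 9 → SKU = X34, X34 ✓
Store=24: row 10 → SKU = X16 ✓
Two rows agree on Store but differ on SKU, so Store → SKU does not hold.

No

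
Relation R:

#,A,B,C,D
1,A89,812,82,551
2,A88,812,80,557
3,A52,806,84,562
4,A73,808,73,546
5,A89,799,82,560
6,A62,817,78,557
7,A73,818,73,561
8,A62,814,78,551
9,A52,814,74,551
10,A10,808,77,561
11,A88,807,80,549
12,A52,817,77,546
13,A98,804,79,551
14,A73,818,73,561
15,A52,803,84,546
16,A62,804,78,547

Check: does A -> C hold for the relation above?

A=A89: rows 1, 5 → C = 82, 82 ✓
A=A88: rows 2, 11 → C = 80, 80 ✓
A=A52: rows 3, 9, 12, 15 → C takes values {84, 74, 77} — violation
A=A73: rows 4, 7, 14 → C = 73, 73, 73 ✓
A=A62: rows 6, 8, 16 → C = 78, 78, 78 ✓
A=A10: row 10 → C = 77 ✓
A=A98: row 13 → C = 79 ✓
Two rows agree on A but differ on C, so A -> C does not hold.

No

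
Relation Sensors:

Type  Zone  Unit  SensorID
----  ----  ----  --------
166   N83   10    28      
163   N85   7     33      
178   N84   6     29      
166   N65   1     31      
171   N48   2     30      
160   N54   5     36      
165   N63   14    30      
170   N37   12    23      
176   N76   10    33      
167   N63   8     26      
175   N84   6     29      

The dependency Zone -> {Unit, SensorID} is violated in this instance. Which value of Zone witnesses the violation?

Zone=N83: 1 row → {Unit,SensorID} = (10, 28) ✓
Zone=N85: 1 row → {Unit,SensorID} = (7, 33) ✓
Zone=N84: 2 rows → {Unit,SensorID} = (6, 29), (6, 29) ✓
Zone=N65: 1 row → {Unit,SensorID} = (1, 31) ✓
Zone=N48: 1 row → {Unit,SensorID} = (2, 30) ✓
Zone=N54: 1 row → {Unit,SensorID} = (5, 36) ✓
Zone=N63: 2 rows → {Unit,SensorID} takes values {(14, 30), (8, 26)} — violation
Zone=N37: 1 row → {Unit,SensorID} = (12, 23) ✓
Zone=N76: 1 row → {Unit,SensorID} = (10, 33) ✓
The only Zone value with inconsistent RHS is Zone=N63.

N63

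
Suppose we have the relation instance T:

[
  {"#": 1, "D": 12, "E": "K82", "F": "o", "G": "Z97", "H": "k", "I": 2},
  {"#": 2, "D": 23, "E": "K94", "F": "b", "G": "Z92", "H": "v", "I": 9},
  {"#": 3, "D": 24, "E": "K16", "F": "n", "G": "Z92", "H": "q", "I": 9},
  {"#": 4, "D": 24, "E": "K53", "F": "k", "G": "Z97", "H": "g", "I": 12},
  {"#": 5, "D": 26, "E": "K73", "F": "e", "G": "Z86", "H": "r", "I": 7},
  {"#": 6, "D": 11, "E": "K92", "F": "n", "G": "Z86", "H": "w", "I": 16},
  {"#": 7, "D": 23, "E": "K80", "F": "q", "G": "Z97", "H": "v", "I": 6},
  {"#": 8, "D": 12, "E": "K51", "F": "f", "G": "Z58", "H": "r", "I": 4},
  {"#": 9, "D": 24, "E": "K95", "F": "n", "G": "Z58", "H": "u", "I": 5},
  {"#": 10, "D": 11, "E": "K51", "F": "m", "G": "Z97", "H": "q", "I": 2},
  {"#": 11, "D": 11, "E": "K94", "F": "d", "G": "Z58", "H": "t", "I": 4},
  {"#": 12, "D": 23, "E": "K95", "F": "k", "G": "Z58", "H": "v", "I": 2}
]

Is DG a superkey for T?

All 12 rows have distinct DG values, so DG → (all attributes) holds and DG is a superkey.

Yes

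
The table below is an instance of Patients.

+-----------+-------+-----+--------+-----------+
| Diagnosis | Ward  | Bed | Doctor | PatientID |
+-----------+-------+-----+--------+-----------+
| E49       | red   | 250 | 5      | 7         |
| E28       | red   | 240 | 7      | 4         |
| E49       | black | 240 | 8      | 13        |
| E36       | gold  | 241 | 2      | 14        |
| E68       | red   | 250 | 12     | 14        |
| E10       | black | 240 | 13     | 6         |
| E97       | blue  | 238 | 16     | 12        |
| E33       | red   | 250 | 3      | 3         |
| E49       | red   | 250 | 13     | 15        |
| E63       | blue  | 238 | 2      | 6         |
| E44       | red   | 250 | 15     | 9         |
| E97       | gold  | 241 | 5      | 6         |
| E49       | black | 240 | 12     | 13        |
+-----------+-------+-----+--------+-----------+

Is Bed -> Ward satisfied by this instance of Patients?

No

Bed=250: 5 rows → Ward = red, red, red, red, red ✓
Bed=240: 4 rows → Ward takes values {red, black} — violation
Bed=241: 2 rows → Ward = gold, gold ✓
Bed=238: 2 rows → Ward = blue, blue ✓
Two rows agree on Bed but differ on Ward, so Bed -> Ward does not hold.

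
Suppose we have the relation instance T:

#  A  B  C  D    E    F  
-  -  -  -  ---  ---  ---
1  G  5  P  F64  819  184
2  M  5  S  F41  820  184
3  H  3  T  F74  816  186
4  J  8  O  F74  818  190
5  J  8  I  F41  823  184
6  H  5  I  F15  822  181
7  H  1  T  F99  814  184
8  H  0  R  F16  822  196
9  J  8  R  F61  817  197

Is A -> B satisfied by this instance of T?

A=G: row 1 → B = 5 ✓
A=M: row 2 → B = 5 ✓
A=H: rows 3, 6, 7, 8 → B takes values {3, 5, 1, 0} — violation
A=J: rows 4, 5, 9 → B = 8, 8, 8 ✓
Two rows agree on A but differ on B, so A -> B does not hold.

No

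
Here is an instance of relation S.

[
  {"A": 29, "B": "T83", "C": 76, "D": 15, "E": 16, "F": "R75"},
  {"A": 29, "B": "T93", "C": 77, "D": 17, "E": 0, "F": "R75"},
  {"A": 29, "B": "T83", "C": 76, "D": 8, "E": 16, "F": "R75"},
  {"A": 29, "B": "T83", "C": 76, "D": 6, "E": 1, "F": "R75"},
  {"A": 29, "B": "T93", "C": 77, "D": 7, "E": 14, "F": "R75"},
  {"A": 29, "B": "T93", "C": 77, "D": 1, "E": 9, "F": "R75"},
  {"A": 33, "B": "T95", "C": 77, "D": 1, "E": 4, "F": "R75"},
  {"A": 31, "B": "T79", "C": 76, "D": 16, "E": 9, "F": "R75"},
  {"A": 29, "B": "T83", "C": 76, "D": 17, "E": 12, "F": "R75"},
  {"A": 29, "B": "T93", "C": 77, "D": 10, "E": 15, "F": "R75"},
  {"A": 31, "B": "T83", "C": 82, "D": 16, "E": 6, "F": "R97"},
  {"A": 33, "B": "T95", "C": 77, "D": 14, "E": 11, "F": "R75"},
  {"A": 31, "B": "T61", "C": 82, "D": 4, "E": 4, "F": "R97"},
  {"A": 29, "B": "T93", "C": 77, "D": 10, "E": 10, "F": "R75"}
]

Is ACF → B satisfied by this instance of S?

No

(A=29, C=76, F=R75): 4 rows → B = T83, T83, T83, T83 ✓
(A=29, C=77, F=R75): 5 rows → B = T93, T93, T93, T93, T93 ✓
(A=33, C=77, F=R75): 2 rows → B = T95, T95 ✓
(A=31, C=76, F=R75): 1 row → B = T79 ✓
(A=31, C=82, F=R97): 2 rows → B takes values {T83, T61} — violation
Two rows agree on ACF but differ on B, so ACF → B does not hold.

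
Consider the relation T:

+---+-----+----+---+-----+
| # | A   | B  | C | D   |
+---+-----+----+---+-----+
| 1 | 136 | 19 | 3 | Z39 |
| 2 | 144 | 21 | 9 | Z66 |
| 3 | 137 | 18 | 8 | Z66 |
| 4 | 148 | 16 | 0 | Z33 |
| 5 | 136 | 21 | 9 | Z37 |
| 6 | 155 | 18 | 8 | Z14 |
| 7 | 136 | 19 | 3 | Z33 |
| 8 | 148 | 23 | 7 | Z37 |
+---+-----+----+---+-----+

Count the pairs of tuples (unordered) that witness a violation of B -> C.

0

B=19: all 2 rows agree on C — 0 pairs.
B=21: all 2 rows agree on C — 0 pairs.
B=18: all 2 rows agree on C — 0 pairs.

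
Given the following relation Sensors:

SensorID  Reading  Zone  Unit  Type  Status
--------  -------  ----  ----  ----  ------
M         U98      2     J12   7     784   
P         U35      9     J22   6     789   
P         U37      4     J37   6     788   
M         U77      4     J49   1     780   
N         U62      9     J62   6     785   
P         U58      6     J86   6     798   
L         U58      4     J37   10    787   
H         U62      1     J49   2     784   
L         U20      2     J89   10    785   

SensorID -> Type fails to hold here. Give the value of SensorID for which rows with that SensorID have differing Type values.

M

SensorID=M: 2 rows → Type takes values {7, 1} — violation
SensorID=P: 3 rows → Type = 6, 6, 6 ✓
SensorID=N: 1 row → Type = 6 ✓
SensorID=L: 2 rows → Type = 10, 10 ✓
SensorID=H: 1 row → Type = 2 ✓
The only SensorID value with inconsistent Type is SensorID=M.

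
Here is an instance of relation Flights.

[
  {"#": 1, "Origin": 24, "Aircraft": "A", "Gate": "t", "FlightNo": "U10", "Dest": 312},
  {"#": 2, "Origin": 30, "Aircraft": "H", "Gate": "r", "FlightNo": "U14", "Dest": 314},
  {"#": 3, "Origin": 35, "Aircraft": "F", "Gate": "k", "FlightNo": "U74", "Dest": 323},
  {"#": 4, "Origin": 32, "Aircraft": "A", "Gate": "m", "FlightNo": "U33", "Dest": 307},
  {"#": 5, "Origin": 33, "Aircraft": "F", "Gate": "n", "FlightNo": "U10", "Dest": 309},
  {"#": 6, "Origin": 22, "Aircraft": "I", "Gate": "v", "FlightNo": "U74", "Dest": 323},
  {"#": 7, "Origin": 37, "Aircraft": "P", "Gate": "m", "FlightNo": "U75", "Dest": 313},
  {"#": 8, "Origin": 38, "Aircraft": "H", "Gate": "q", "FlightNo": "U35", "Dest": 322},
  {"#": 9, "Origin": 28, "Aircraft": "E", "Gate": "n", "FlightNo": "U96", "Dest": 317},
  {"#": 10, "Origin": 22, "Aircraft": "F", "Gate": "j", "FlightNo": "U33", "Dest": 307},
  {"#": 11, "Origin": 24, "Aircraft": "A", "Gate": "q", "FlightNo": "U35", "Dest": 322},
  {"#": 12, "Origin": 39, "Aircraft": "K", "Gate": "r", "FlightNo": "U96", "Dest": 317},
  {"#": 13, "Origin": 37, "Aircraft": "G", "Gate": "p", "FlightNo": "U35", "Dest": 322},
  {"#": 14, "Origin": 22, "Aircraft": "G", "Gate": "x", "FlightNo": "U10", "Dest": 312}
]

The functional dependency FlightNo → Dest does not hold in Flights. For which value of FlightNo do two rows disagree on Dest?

U10

FlightNo=U10: rows 1, 5, 14 → Dest takes values {312, 309} — violation
FlightNo=U14: row 2 → Dest = 314 ✓
FlightNo=U74: rows 3, 6 → Dest = 323, 323 ✓
FlightNo=U33: rows 4, 10 → Dest = 307, 307 ✓
FlightNo=U75: row 7 → Dest = 313 ✓
FlightNo=U35: rows 8, 11, 13 → Dest = 322, 322, 322 ✓
FlightNo=U96: rows 9, 12 → Dest = 317, 317 ✓
The only FlightNo value with inconsistent Dest is FlightNo=U10.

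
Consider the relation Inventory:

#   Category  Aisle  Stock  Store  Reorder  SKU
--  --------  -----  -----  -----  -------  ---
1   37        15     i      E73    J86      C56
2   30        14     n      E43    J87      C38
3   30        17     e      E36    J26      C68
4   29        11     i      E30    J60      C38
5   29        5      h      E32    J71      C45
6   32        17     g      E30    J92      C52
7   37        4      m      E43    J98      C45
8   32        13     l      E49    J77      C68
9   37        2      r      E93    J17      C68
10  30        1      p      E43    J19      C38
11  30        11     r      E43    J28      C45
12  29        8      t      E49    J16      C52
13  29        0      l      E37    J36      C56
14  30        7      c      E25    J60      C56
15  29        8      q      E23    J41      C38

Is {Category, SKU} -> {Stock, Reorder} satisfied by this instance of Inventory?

(Category=37, SKU=C56): row 1 → {Stock,Reorder} = (i, J86) ✓
(Category=30, SKU=C38): rows 2, 10 → {Stock,Reorder} takes values {(n, J87), (p, J19)} — violation
(Category=30, SKU=C68): row 3 → {Stock,Reorder} = (e, J26) ✓
(Category=29, SKU=C38): rows 4, 15 → {Stock,Reorder} takes values {(i, J60), (q, J41)} — violation
(Category=29, SKU=C45): row 5 → {Stock,Reorder} = (h, J71) ✓
(Category=32, SKU=C52): row 6 → {Stock,Reorder} = (g, J92) ✓
(Category=37, SKU=C45): row 7 → {Stock,Reorder} = (m, J98) ✓
(Category=32, SKU=C68): row 8 → {Stock,Reorder} = (l, J77) ✓
(Category=37, SKU=C68): row 9 → {Stock,Reorder} = (r, J17) ✓
(Category=30, SKU=C45): row 11 → {Stock,Reorder} = (r, J28) ✓
(Category=29, SKU=C52): row 12 → {Stock,Reorder} = (t, J16) ✓
(Category=29, SKU=C56): row 13 → {Stock,Reorder} = (l, J36) ✓
(Category=30, SKU=C56): row 14 → {Stock,Reorder} = (c, J60) ✓
Two rows agree on {Category, SKU} but differ on {Stock, Reorder}, so {Category, SKU} -> {Stock, Reorder} does not hold.

No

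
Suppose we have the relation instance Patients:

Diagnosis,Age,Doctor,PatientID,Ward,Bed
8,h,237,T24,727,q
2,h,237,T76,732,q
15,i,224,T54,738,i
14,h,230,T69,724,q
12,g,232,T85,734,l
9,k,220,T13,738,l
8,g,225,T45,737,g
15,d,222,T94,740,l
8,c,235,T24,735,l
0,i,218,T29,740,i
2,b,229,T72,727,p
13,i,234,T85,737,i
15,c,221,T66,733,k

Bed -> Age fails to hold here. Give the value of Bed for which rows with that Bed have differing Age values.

l

Bed=q: 3 rows → Age = h, h, h ✓
Bed=i: 3 rows → Age = i, i, i ✓
Bed=l: 4 rows → Age takes values {g, k, d, c} — violation
Bed=g: 1 row → Age = g ✓
Bed=p: 1 row → Age = b ✓
Bed=k: 1 row → Age = c ✓
The only Bed value with inconsistent Age is Bed=l.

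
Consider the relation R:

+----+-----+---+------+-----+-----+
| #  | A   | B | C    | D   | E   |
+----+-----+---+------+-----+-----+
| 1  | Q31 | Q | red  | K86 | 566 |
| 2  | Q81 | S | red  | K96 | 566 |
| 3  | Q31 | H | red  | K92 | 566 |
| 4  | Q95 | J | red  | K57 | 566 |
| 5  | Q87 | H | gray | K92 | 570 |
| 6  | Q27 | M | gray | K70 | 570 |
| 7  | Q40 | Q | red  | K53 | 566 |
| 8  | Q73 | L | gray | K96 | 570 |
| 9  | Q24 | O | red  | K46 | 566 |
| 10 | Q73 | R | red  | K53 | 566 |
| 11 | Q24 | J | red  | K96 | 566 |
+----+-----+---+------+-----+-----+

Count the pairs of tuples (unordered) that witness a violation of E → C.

0

E=566: all 8 rows agree on C — 0 pairs.
E=570: all 3 rows agree on C — 0 pairs.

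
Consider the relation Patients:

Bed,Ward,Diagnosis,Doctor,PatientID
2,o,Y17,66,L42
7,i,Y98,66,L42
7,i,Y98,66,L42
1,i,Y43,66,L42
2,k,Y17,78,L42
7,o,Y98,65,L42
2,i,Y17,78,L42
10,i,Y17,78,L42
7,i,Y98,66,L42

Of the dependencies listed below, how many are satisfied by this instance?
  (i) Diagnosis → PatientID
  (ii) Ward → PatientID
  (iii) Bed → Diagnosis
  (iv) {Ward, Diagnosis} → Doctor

(i) Diagnosis → PatientID: every LHS value maps to a single RHS value — holds.
(ii) Ward → PatientID: every LHS value maps to a single RHS value — holds.
(iii) Bed → Diagnosis: every LHS value maps to a single RHS value — holds.
(iv) {Ward, Diagnosis} → Doctor: every LHS value maps to a single RHS value — holds.
4 of the 4 dependencies hold.

4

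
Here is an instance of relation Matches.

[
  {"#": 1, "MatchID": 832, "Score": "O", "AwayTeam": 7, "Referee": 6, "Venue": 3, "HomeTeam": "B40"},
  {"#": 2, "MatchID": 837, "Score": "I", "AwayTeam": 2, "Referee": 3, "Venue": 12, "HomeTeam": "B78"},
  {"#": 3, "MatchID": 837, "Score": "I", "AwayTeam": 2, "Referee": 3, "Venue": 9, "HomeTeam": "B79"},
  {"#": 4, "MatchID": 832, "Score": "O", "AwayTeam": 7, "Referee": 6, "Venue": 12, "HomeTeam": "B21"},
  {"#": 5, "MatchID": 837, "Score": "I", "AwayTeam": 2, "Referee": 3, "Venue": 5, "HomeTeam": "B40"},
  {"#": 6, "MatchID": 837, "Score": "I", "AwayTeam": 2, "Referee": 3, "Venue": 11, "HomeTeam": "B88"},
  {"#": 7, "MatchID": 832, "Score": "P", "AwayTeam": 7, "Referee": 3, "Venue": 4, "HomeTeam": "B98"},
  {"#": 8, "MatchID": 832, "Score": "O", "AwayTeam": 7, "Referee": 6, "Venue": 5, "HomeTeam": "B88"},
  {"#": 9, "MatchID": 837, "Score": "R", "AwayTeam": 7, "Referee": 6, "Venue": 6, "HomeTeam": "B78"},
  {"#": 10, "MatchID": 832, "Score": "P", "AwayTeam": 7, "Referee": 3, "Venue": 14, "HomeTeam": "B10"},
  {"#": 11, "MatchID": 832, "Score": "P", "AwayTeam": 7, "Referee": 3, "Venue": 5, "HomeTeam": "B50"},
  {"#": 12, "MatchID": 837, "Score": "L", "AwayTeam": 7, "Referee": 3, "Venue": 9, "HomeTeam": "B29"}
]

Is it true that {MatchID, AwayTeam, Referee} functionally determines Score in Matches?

(MatchID=832, AwayTeam=7, Referee=6): rows 1, 4, 8 → Score = O, O, O ✓
(MatchID=837, AwayTeam=2, Referee=3): rows 2, 3, 5, 6 → Score = I, I, I, I ✓
(MatchID=832, AwayTeam=7, Referee=3): rows 7, 10, 11 → Score = P, P, P ✓
(MatchID=837, AwayTeam=7, Referee=6): row 9 → Score = R ✓
(MatchID=837, AwayTeam=7, Referee=3): row 12 → Score = L ✓
Every {MatchID, AwayTeam, Referee} value is associated with a single Score value, so {MatchID, AwayTeam, Referee} -> Score holds.

Yes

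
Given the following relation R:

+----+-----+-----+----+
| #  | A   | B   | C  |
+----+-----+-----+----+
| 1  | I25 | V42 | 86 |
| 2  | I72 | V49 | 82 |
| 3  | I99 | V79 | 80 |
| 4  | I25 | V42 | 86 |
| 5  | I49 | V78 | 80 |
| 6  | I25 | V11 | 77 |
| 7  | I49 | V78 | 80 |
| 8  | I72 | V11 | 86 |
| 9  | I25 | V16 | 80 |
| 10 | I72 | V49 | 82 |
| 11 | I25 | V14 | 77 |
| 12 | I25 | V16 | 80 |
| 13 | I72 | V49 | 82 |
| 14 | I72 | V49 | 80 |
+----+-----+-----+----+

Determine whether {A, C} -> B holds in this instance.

No

(A=I25, C=86): rows 1, 4 → B = V42, V42 ✓
(A=I72, C=82): rows 2, 10, 13 → B = V49, V49, V49 ✓
(A=I99, C=80): row 3 → B = V79 ✓
(A=I49, C=80): rows 5, 7 → B = V78, V78 ✓
(A=I25, C=77): rows 6, 11 → B takes values {V11, V14} — violation
(A=I72, C=86): row 8 → B = V11 ✓
(A=I25, C=80): rows 9, 12 → B = V16, V16 ✓
(A=I72, C=80): row 14 → B = V49 ✓
Two rows agree on {A, C} but differ on B, so {A, C} -> B does not hold.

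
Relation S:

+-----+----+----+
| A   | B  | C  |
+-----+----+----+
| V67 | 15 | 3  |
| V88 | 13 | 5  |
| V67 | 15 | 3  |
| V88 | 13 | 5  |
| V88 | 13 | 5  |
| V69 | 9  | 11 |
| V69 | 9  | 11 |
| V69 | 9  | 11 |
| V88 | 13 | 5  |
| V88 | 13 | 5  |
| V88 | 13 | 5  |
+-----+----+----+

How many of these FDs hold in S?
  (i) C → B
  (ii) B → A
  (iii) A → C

(i) C → B: every LHS value maps to a single RHS value — holds.
(ii) B → A: every LHS value maps to a single RHS value — holds.
(iii) A → C: every LHS value maps to a single RHS value — holds.
3 of the 3 dependencies hold.

3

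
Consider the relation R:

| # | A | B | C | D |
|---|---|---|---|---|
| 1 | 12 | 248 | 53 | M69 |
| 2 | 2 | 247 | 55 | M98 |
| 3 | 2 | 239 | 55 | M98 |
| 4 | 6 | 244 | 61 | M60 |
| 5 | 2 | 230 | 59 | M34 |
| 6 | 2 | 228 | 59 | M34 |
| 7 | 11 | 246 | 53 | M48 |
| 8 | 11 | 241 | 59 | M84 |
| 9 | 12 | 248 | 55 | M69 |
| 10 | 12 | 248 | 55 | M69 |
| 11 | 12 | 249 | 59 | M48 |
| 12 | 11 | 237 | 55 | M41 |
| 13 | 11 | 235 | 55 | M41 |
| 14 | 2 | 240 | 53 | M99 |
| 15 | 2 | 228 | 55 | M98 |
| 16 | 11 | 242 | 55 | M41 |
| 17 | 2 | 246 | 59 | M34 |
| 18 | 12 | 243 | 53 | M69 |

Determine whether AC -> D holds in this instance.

Yes

(A=12, C=53): rows 1, 18 → D = M69, M69 ✓
(A=2, C=55): rows 2, 3, 15 → D = M98, M98, M98 ✓
(A=6, C=61): row 4 → D = M60 ✓
(A=2, C=59): rows 5, 6, 17 → D = M34, M34, M34 ✓
(A=11, C=53): row 7 → D = M48 ✓
(A=11, C=59): row 8 → D = M84 ✓
(A=12, C=55): rows 9, 10 → D = M69, M69 ✓
(A=12, C=59): row 11 → D = M48 ✓
(A=11, C=55): rows 12, 13, 16 → D = M41, M41, M41 ✓
(A=2, C=53): row 14 → D = M99 ✓
Every AC value is associated with a single D value, so AC -> D holds.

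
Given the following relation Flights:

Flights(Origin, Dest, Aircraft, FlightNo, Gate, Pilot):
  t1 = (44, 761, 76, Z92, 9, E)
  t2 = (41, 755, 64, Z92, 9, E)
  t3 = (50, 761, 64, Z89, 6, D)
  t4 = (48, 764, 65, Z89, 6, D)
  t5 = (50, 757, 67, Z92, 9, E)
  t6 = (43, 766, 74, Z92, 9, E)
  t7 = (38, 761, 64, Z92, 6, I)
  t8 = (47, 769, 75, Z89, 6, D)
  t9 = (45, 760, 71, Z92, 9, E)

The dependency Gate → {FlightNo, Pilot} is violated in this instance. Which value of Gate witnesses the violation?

Gate=9: rows 1, 2, 5, 6, 9 → {FlightNo,Pilot} = (Z92, E), (Z92, E), (Z92, E), (Z92, E), (Z92, E) ✓
Gate=6: rows 3, 4, 7, 8 → {FlightNo,Pilot} takes values {(Z89, D), (Z92, I)} — violation
The only Gate value with inconsistent RHS is Gate=6.

6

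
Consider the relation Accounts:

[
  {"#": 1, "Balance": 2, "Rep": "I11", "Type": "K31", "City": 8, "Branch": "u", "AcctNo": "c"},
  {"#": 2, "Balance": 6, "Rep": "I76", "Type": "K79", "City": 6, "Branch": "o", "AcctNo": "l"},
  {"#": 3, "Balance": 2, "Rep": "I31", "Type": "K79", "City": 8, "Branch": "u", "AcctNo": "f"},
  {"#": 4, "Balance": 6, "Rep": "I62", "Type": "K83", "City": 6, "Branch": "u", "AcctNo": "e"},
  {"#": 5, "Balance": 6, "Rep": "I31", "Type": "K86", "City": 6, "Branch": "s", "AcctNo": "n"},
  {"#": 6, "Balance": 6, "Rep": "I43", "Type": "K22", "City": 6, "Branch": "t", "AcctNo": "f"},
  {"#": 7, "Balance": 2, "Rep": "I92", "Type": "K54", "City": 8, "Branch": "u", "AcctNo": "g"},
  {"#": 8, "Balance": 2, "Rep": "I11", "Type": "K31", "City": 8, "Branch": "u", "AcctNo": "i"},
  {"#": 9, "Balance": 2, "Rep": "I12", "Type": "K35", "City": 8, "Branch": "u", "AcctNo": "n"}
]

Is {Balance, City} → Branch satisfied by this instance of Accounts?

(Balance=2, City=8): rows 1, 3, 7, 8, 9 → Branch = u, u, u, u, u ✓
(Balance=6, City=6): rows 2, 4, 5, 6 → Branch takes values {o, u, s, t} — violation
Two rows agree on {Balance, City} but differ on Branch, so {Balance, City} → Branch does not hold.

No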